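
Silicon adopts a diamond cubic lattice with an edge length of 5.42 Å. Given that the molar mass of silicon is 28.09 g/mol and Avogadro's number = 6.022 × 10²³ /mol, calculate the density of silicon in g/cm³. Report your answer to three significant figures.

A diamond cubic unit cell contains Z = 8 atoms.
Cell volume: a³ = (5.42 Å)³ = (5.420 × 10^-8 cm)³ = 1.592 × 10^-22 cm³.
ρ = Z·M/(N_A·a³) = 8 × 28.09 / (6.022 × 10²³ × 1.592 × 10^-22) = 2.344 g/cm³.

2.34 g/cm³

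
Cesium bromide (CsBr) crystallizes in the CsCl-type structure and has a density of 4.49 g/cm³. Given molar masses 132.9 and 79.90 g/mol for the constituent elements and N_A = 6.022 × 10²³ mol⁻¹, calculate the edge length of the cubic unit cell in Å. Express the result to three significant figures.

M(CsBr) = 212.8 g/mol; Z = 1 formula unit per cell.
a³ = Z·M/(N_A·ρ) = 1 × 212.8 / (6.022 × 10²³ × 4.49) = 7.870 × 10^-23 cm³, so a = 4.285 × 10^-8 cm = 4.29 Å.

4.29 Å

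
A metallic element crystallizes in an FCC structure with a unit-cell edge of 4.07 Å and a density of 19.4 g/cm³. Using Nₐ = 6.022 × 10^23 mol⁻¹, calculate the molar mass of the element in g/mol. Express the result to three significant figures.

197 g/mol

An FCC cell has Z = 4 atoms; a = 4.070 × 10^-8 cm.
M = ρ·N_A·a³/Z = 19.4 × 6.022 × 10²³ × 6.742 × 10^-23 / 4 = 197 g/mol.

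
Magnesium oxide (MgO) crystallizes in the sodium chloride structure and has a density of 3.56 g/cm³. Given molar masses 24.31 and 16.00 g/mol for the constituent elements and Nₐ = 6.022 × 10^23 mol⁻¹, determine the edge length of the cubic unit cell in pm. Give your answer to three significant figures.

422 pm

M(MgO) = 40.31 g/mol; Z = 4 formula units per cell.
a³ = Z·M/(N_A·ρ) = 4 × 40.31 / (6.022 × 10²³ × 3.56) = 7.521 × 10^-23 cm³, so a = 4.221 × 10^-8 cm = 422 pm.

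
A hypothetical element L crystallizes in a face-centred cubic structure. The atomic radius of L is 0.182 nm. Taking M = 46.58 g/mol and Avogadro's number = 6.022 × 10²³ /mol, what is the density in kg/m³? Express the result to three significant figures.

In an FCC lattice, atoms touch along the face diagonal, so √2·a = 4r, giving a = 0.5148 nm = 5.148 × 10^-8 cm.
With Z = 4, ρ = Z·M/(N_A·a³) = 4 × 46.58 / (6.022 × 10²³ × 1.364 × 10^-22) = 2.268 g/cm³ = 2270 kg/m³.

2270 kg/m³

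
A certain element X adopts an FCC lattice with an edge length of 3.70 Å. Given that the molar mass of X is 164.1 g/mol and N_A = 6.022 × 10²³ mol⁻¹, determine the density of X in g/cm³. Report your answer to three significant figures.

An FCC unit cell contains Z = 4 atoms.
Cell volume: a³ = (3.70 Å)³ = (3.700 × 10^-8 cm)³ = 5.065 × 10^-23 cm³.
ρ = Z·M/(N_A·a³) = 4 × 164.1 / (6.022 × 10²³ × 5.065 × 10^-23) = 21.52 g/cm³.

21.5 g/cm³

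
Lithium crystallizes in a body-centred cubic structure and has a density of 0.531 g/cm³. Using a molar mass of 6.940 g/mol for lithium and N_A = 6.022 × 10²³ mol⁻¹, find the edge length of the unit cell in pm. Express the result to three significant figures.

With Z = 2 atoms per BCC cell, a³ = Z·M/(N_A·ρ) = 2 × 6.940 / (6.022 × 10²³ × 0.5310 g/cm³) = 4.341 × 10^-23 cm³.
a = (4.341 × 10^-23)^(1/3) = 3.514 × 10^-8 cm = 351 pm.

351 pm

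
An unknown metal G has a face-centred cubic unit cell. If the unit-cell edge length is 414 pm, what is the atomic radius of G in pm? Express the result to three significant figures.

146 pm

In an FCC lattice, atoms touch along the face diagonal, so √2·a = 4r.
r = √2·a/4 = 1.4142 × 414 / 4 = 146 pm.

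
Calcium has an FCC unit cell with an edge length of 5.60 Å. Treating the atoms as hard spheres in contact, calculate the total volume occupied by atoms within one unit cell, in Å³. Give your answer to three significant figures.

130 Å³

In an FCC lattice atoms touch along the face diagonal, so √2·a = 4r, so r = 0.3536a = 1.980 Å.
V_atoms = Z × (4/3)πr³ = 4 × (4/3)π × (1.980)³ = 130 Å³.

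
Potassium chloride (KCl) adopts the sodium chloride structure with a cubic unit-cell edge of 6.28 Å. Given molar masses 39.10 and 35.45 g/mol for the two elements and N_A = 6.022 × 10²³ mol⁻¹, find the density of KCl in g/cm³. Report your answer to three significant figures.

The sodium chloride structure contains Z = 4 formula units per cell; M(KCl) = 39.10 + 35.45 = 74.55 g/mol.
a³ = (6.280 × 10^-8 cm)³ = 2.477 × 10^-22 cm³.
ρ = 4 × 74.55 / (6.022 × 10²³ × 2.477 × 10^-22) = 1.999 g/cm³.

2.00 g/cm³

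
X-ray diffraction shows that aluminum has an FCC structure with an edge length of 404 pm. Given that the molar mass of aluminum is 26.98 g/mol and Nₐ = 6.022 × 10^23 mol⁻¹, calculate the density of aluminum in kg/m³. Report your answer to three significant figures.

An FCC unit cell contains Z = 4 atoms.
Cell volume: a³ = (404 pm)³ = (4.040 × 10^-8 cm)³ = 6.594 × 10^-23 cm³.
ρ = Z·M/(N_A·a³) = 4 × 26.98 / (6.022 × 10²³ × 6.594 × 10^-23) = 2.718 g/cm³ = 2720 kg/m³.

2720 kg/m³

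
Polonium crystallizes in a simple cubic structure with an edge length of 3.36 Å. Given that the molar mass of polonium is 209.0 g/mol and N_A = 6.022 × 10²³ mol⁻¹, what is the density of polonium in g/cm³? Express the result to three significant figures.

9.15 g/cm³

A simple cubic unit cell contains Z = 1 atom.
Cell volume: a³ = (3.36 Å)³ = (3.360 × 10^-8 cm)³ = 3.793 × 10^-23 cm³.
ρ = Z·M/(N_A·a³) = 1 × 209.0 / (6.022 × 10²³ × 3.793 × 10^-23) = 9.149 g/cm³.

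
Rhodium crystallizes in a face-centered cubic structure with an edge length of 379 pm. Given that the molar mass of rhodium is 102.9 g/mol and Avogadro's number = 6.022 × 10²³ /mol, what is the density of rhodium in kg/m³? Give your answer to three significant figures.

12600 kg/m³

An FCC unit cell contains Z = 4 atoms.
Cell volume: a³ = (379 pm)³ = (3.790 × 10^-8 cm)³ = 5.444 × 10^-23 cm³.
ρ = Z·M/(N_A·a³) = 4 × 102.9 / (6.022 × 10²³ × 5.444 × 10^-23) = 12.56 g/cm³ = 12600 kg/m³.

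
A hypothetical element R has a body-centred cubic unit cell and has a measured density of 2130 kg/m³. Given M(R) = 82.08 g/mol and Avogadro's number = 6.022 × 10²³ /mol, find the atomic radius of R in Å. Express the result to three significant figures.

For a BCC cell (Z = 2), a³ = Z·M/(N_A·ρ) = 2 × 82.08 / (6.022 × 10²³ × 2.130) = 1.280 × 10^-22 cm³, so a = 5.039 × 10^-8 cm = 5.039 Å.
Atoms touch along the body diagonal, so √3·a = 4r, so r = 0.4330 × a = 2.18 Å.

2.18 Å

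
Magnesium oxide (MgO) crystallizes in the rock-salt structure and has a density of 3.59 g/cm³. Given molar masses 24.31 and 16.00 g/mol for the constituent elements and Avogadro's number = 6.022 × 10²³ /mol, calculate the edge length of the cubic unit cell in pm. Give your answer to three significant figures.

M(MgO) = 40.31 g/mol; Z = 4 formula units per cell.
a³ = Z·M/(N_A·ρ) = 4 × 40.31 / (6.022 × 10²³ × 3.59) = 7.458 × 10^-23 cm³, so a = 4.209 × 10^-8 cm = 421 pm.

421 pm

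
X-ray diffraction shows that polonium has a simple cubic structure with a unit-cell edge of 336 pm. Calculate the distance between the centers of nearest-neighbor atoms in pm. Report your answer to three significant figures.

In a simple cubic structure, atoms touch along the cell edge, so a = 2r; the nearest-neighbor distance equals 2r = 1.000·a.
d = 1.000 × 336 = 336 pm.

336 pm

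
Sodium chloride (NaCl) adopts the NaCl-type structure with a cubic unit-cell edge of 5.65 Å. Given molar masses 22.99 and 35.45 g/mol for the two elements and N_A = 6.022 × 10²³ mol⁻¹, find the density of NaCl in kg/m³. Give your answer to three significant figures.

2150 kg/m³

The NaCl-type structure contains Z = 4 formula units per cell; M(NaCl) = 22.99 + 35.45 = 58.44 g/mol.
a³ = (5.650 × 10^-8 cm)³ = 1.804 × 10^-22 cm³.
ρ = 4 × 58.44 / (6.022 × 10²³ × 1.804 × 10^-22) = 2.152 g/cm³ = 2150 kg/m³.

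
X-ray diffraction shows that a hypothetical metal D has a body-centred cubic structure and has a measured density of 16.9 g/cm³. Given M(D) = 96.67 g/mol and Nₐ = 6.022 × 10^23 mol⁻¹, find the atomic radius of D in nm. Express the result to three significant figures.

For a BCC cell (Z = 2), a³ = Z·M/(N_A·ρ) = 2 × 96.67 / (6.022 × 10²³ × 16.90) = 1.900 × 10^-23 cm³, so a = 2.668 × 10^-8 cm = 0.2668 nm.
Atoms touch along the body diagonal, so √3·a = 4r, so r = 0.4330 × a = 0.116 nm.

0.116 nm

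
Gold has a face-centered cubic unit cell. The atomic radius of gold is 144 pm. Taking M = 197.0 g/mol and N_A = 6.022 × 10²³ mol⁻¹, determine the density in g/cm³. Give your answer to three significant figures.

19.4 g/cm³

In an FCC lattice, atoms touch along the face diagonal, so √2·a = 4r, giving a = 407.3 pm = 4.073 × 10^-8 cm.
With Z = 4, ρ = Z·M/(N_A·a³) = 4 × 197.0 / (6.022 × 10²³ × 6.757 × 10^-23) = 19.37 g/cm³.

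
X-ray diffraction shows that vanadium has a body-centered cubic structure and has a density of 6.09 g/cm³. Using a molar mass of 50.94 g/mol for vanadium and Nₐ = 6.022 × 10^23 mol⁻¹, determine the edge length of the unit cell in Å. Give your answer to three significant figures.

With Z = 2 atoms per BCC cell, a³ = Z·M/(N_A·ρ) = 2 × 50.94 / (6.022 × 10²³ × 6.090 g/cm³) = 2.778 × 10^-23 cm³.
a = (2.778 × 10^-23)^(1/3) = 3.029 × 10^-8 cm = 3.03 Å.

3.03 Å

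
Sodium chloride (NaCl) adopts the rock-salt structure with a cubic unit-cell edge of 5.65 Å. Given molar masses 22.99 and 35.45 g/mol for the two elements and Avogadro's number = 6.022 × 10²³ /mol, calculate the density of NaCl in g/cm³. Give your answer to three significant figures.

2.15 g/cm³

The rock-salt structure contains Z = 4 formula units per cell; M(NaCl) = 22.99 + 35.45 = 58.44 g/mol.
a³ = (5.650 × 10^-8 cm)³ = 1.804 × 10^-22 cm³.
ρ = 4 × 58.44 / (6.022 × 10²³ × 1.804 × 10^-22) = 2.152 g/cm³.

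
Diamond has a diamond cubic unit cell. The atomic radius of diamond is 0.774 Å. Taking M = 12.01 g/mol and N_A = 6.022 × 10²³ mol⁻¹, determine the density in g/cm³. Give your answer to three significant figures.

In a diamond cubic lattice, nearest neighbors lie along the body diagonal with √3·a = 8r, giving a = 3.575 Å = 3.575 × 10^-8 cm.
With Z = 8, ρ = Z·M/(N_A·a³) = 8 × 12.01 / (6.022 × 10²³ × 4.569 × 10^-23) = 3.492 g/cm³.

3.49 g/cm³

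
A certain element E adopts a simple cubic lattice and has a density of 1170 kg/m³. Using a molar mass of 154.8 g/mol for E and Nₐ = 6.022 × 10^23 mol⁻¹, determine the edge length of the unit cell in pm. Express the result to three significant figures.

603 pm

With Z = 1 atom per simple cubic cell, a³ = Z·M/(N_A·ρ) = 1 × 154.8 / (6.022 × 10²³ × 1.170 g/cm³) = 2.197 × 10^-22 cm³.
a = (2.197 × 10^-22)^(1/3) = 6.034 × 10^-8 cm = 603 pm.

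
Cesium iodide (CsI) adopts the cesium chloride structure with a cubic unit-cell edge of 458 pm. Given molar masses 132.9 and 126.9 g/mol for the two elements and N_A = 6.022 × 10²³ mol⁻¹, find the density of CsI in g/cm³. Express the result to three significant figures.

4.49 g/cm³

The cesium chloride structure contains Z = 1 formula unit per cell; M(CsI) = 132.9 + 126.9 = 259.8 g/mol.
a³ = (4.580 × 10^-8 cm)³ = 9.607 × 10^-23 cm³.
ρ = 1 × 259.8 / (6.022 × 10²³ × 9.607 × 10^-23) = 4.491 g/cm³.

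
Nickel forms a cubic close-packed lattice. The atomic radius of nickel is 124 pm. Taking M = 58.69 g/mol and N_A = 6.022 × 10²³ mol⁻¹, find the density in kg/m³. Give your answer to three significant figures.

In an FCC lattice, atoms touch along the face diagonal, so √2·a = 4r, giving a = 350.7 pm = 3.507 × 10^-8 cm.
With Z = 4, ρ = Z·M/(N_A·a³) = 4 × 58.69 / (6.022 × 10²³ × 4.314 × 10^-23) = 9.036 g/cm³ = 9040 kg/m³.

9040 kg/m³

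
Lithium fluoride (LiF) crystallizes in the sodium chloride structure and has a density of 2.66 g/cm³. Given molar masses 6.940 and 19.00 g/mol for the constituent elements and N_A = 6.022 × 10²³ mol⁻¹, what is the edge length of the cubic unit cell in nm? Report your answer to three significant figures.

M(LiF) = 25.94 g/mol; Z = 4 formula units per cell.
a³ = Z·M/(N_A·ρ) = 4 × 25.94 / (6.022 × 10²³ × 2.66) = 6.478 × 10^-23 cm³, so a = 4.016 × 10^-8 cm = 0.402 nm.

0.402 nm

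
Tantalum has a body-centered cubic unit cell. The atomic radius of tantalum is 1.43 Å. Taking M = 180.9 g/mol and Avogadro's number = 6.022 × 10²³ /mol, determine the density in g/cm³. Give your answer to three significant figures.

16.7 g/cm³

In a BCC lattice, atoms touch along the body diagonal, so √3·a = 4r, giving a = 3.302 Å = 3.302 × 10^-8 cm.
With Z = 2, ρ = Z·M/(N_A·a³) = 2 × 180.9 / (6.022 × 10²³ × 3.602 × 10^-23) = 16.68 g/cm³.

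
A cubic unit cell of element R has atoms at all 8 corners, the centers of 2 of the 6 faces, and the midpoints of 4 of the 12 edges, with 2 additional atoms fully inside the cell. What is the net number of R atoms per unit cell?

5

Corner atoms are shared by 8 cells (1/8 each), face atoms by 2 (1/2 each), edge atoms by 4 (1/4 each), interior atoms are unshared.
Net atoms = 8 × 1/8 + 2 × 1/2 + 4 × 1/4 + 2 = 1 + 1 + 1 + 2 = 5.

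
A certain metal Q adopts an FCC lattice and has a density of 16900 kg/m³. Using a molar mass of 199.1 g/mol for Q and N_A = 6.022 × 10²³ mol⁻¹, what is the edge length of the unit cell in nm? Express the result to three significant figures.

With Z = 4 atoms per FCC cell, a³ = Z·M/(N_A·ρ) = 4 × 199.1 / (6.022 × 10²³ × 16.90 g/cm³) = 7.825 × 10^-23 cm³.
a = (7.825 × 10^-23)^(1/3) = 4.277 × 10^-8 cm = 0.428 nm.

0.428 nm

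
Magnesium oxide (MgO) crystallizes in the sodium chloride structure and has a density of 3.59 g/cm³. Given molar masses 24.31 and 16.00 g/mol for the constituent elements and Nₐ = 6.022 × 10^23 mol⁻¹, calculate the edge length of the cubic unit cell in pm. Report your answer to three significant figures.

M(MgO) = 40.31 g/mol; Z = 4 formula units per cell.
a³ = Z·M/(N_A·ρ) = 4 × 40.31 / (6.022 × 10²³ × 3.59) = 7.458 × 10^-23 cm³, so a = 4.209 × 10^-8 cm = 421 pm.

421 pm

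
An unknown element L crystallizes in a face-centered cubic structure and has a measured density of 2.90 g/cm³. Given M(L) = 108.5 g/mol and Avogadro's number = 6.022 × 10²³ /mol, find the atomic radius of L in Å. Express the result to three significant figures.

For an FCC cell (Z = 4), a³ = Z·M/(N_A·ρ) = 4 × 108.5 / (6.022 × 10²³ × 2.900) = 2.485 × 10^-22 cm³, so a = 6.287 × 10^-8 cm = 6.287 Å.
Atoms touch along the face diagonal, so √2·a = 4r, so r = 0.3536 × a = 2.22 Å.

2.22 Å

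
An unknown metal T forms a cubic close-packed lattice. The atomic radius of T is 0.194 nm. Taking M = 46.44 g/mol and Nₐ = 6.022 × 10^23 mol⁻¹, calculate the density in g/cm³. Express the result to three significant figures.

In an FCC lattice, atoms touch along the face diagonal, so √2·a = 4r, giving a = 0.5487 nm = 5.487 × 10^-8 cm.
With Z = 4, ρ = Z·M/(N_A·a³) = 4 × 46.44 / (6.022 × 10²³ × 1.652 × 10^-22) = 1.867 g/cm³.

1.87 g/cm³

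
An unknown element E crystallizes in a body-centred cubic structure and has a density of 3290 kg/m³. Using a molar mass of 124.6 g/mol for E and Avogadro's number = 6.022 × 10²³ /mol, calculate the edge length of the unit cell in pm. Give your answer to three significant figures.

With Z = 2 atoms per BCC cell, a³ = Z·M/(N_A·ρ) = 2 × 124.6 / (6.022 × 10²³ × 3.290 g/cm³) = 1.258 × 10^-22 cm³.
a = (1.258 × 10^-22)^(1/3) = 5.010 × 10^-8 cm = 501 pm.

501 pm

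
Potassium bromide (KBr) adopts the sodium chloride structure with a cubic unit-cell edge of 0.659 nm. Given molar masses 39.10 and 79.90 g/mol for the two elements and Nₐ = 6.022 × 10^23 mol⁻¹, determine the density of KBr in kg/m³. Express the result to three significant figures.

2760 kg/m³

The sodium chloride structure contains Z = 4 formula units per cell; M(KBr) = 39.10 + 79.90 = 119.0 g/mol.
a³ = (6.590 × 10^-8 cm)³ = 2.862 × 10^-22 cm³.
ρ = 4 × 119.0 / (6.022 × 10²³ × 2.862 × 10^-22) = 2.762 g/cm³ = 2760 kg/m³.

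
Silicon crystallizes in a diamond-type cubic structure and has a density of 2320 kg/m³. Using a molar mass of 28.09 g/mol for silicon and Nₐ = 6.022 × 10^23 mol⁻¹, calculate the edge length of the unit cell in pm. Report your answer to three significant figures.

544 pm

With Z = 8 atoms per diamond cubic cell, a³ = Z·M/(N_A·ρ) = 8 × 28.09 / (6.022 × 10²³ × 2.320 g/cm³) = 1.608 × 10^-22 cm³.
a = (1.608 × 10^-22)^(1/3) = 5.438 × 10^-8 cm = 544 pm.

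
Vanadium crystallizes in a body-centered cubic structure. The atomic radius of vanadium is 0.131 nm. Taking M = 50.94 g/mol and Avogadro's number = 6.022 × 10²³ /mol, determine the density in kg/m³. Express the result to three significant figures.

In a BCC lattice, atoms touch along the body diagonal, so √3·a = 4r, giving a = 0.3025 nm = 3.025 × 10^-8 cm.
With Z = 2, ρ = Z·M/(N_A·a³) = 2 × 50.94 / (6.022 × 10²³ × 2.769 × 10^-23) = 6.110 g/cm³ = 6110 kg/m³.

6110 kg/m³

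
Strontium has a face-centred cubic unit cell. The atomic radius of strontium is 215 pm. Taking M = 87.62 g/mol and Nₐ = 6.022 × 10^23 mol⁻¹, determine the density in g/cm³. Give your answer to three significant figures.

2.59 g/cm³

In an FCC lattice, atoms touch along the face diagonal, so √2·a = 4r, giving a = 608.1 pm = 6.081 × 10^-8 cm.
With Z = 4, ρ = Z·M/(N_A·a³) = 4 × 87.62 / (6.022 × 10²³ × 2.249 × 10^-22) = 2.588 g/cm³.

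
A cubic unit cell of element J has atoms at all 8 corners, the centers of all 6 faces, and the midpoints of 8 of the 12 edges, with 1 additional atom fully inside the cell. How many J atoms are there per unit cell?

Corner atoms are shared by 8 cells (1/8 each), face atoms by 2 (1/2 each), edge atoms by 4 (1/4 each), interior atoms are unshared.
Net atoms = 8 × 1/8 + 6 × 1/2 + 8 × 1/4 + 1 = 1 + 3 + 2 + 1 = 7.

7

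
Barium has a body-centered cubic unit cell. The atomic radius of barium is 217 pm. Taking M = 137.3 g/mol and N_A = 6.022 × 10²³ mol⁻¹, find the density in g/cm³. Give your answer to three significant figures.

3.62 g/cm³

In a BCC lattice, atoms touch along the body diagonal, so √3·a = 4r, giving a = 501.1 pm = 5.011 × 10^-8 cm.
With Z = 2, ρ = Z·M/(N_A·a³) = 2 × 137.3 / (6.022 × 10²³ × 1.259 × 10^-22) = 3.623 g/cm³.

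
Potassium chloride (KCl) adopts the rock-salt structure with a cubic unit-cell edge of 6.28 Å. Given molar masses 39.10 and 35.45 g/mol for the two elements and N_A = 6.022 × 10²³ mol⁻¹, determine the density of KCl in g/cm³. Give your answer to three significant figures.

The rock-salt structure contains Z = 4 formula units per cell; M(KCl) = 39.10 + 35.45 = 74.55 g/mol.
a³ = (6.280 × 10^-8 cm)³ = 2.477 × 10^-22 cm³.
ρ = 4 × 74.55 / (6.022 × 10²³ × 2.477 × 10^-22) = 1.999 g/cm³.

2.00 g/cm³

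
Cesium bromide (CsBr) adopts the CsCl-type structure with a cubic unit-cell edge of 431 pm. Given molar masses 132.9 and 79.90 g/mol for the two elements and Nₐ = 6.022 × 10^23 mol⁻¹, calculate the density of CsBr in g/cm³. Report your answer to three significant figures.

4.41 g/cm³

The CsCl-type structure contains Z = 1 formula unit per cell; M(CsBr) = 132.9 + 79.90 = 212.8 g/mol.
a³ = (4.310 × 10^-8 cm)³ = 8.006 × 10^-23 cm³.
ρ = 1 × 212.8 / (6.022 × 10²³ × 8.006 × 10^-23) = 4.414 g/cm³.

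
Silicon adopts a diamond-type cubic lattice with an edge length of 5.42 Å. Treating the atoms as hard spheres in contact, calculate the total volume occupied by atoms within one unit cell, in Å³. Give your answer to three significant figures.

54.1 Å³

In a diamond cubic lattice nearest neighbors lie along the body diagonal with √3·a = 8r, so r = 0.2165a = 1.173 Å.
V_atoms = Z × (4/3)πr³ = 8 × (4/3)π × (1.173)³ = 54.1 Å³.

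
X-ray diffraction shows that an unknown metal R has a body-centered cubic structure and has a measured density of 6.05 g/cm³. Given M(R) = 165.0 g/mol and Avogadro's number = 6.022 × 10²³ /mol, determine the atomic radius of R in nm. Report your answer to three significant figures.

0.194 nm

For a BCC cell (Z = 2), a³ = Z·M/(N_A·ρ) = 2 × 165.0 / (6.022 × 10²³ × 6.050) = 9.058 × 10^-23 cm³, so a = 4.491 × 10^-8 cm = 0.4491 nm.
Atoms touch along the body diagonal, so √3·a = 4r, so r = 0.4330 × a = 0.194 nm.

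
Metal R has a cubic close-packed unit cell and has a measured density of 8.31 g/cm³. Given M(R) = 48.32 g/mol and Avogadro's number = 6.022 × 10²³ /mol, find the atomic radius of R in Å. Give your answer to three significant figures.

1.20 Å

For an FCC cell (Z = 4), a³ = Z·M/(N_A·ρ) = 4 × 48.32 / (6.022 × 10²³ × 8.310) = 3.862 × 10^-23 cm³, so a = 3.380 × 10^-8 cm = 3.380 Å.
Atoms touch along the face diagonal, so √2·a = 4r, so r = 0.3536 × a = 1.20 Å.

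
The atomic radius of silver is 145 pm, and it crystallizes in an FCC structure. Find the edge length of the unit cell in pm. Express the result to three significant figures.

410 pm

In an FCC lattice, atoms touch along the face diagonal, so √2·a = 4r.
a = 4r/√2 = 4 × 145 / 1.4142 = 410 pm.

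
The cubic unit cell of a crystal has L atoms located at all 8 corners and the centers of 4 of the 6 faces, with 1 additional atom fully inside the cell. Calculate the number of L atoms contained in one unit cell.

4

Corner atoms are shared by 8 cells (1/8 each), face atoms by 2 (1/2 each), interior atoms are unshared.
Net atoms = 8 × 1/8 + 4 × 1/2 + 1 = 1 + 2 + 1 = 4.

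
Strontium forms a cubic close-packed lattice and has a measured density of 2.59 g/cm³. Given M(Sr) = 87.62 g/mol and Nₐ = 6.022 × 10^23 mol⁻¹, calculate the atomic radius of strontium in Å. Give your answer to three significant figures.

For an FCC cell (Z = 4), a³ = Z·M/(N_A·ρ) = 4 × 87.62 / (6.022 × 10²³ × 2.590) = 2.247 × 10^-22 cm³, so a = 6.080 × 10^-8 cm = 6.080 Å.
Atoms touch along the face diagonal, so √2·a = 4r, so r = 0.3536 × a = 2.15 Å.

2.15 Å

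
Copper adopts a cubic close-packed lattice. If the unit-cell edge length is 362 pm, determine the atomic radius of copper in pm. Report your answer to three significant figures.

In an FCC lattice, atoms touch along the face diagonal, so √2·a = 4r.
r = √2·a/4 = 1.4142 × 362 / 4 = 128 pm.

128 pm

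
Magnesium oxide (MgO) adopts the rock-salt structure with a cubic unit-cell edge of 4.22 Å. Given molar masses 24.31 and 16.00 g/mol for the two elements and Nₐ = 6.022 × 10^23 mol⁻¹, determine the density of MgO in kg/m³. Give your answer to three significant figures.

The rock-salt structure contains Z = 4 formula units per cell; M(MgO) = 24.31 + 16.00 = 40.31 g/mol.
a³ = (4.220 × 10^-8 cm)³ = 7.515 × 10^-23 cm³.
ρ = 4 × 40.31 / (6.022 × 10²³ × 7.515 × 10^-23) = 3.563 g/cm³ = 3560 kg/m³.

3560 kg/m³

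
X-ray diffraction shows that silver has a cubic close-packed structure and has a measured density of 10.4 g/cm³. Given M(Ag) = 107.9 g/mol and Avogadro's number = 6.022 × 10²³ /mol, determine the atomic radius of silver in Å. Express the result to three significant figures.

1.45 Å

For an FCC cell (Z = 4), a³ = Z·M/(N_A·ρ) = 4 × 107.9 / (6.022 × 10²³ × 10.40) = 6.891 × 10^-23 cm³, so a = 4.100 × 10^-8 cm = 4.100 Å.
Atoms touch along the face diagonal, so √2·a = 4r, so r = 0.3536 × a = 1.45 Å.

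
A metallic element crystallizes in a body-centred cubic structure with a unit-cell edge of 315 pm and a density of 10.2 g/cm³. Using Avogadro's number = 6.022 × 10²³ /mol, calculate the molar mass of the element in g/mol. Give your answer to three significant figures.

96.0 g/mol

A BCC cell has Z = 2 atoms; a = 3.150 × 10^-8 cm.
M = ρ·N_A·a³/Z = 10.2 × 6.022 × 10²³ × 3.126 × 10^-23 / 2 = 96.0 g/mol.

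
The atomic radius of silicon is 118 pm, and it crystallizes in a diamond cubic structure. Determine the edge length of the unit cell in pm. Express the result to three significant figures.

545 pm

In a diamond cubic lattice, nearest neighbors lie along the body diagonal with √3·a = 8r.
a = 8r/√3 = 8 × 118 / 1.7321 = 545 pm.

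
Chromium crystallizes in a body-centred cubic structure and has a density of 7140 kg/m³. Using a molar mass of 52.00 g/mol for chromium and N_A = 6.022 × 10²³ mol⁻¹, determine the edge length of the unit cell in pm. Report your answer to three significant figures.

289 pm

With Z = 2 atoms per BCC cell, a³ = Z·M/(N_A·ρ) = 2 × 52.00 / (6.022 × 10²³ × 7.140 g/cm³) = 2.419 × 10^-23 cm³.
a = (2.419 × 10^-23)^(1/3) = 2.892 × 10^-8 cm = 289 pm.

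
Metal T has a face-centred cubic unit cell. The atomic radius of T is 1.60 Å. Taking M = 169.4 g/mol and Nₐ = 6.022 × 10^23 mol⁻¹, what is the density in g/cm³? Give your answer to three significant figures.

12.1 g/cm³

In an FCC lattice, atoms touch along the face diagonal, so √2·a = 4r, giving a = 4.525 Å = 4.525 × 10^-8 cm.
With Z = 4, ρ = Z·M/(N_A·a³) = 4 × 169.4 / (6.022 × 10²³ × 9.268 × 10^-23) = 12.14 g/cm³.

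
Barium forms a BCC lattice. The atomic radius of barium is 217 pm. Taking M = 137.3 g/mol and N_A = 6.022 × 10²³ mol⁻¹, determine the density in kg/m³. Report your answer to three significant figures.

3620 kg/m³

In a BCC lattice, atoms touch along the body diagonal, so √3·a = 4r, giving a = 501.1 pm = 5.011 × 10^-8 cm.
With Z = 2, ρ = Z·M/(N_A·a³) = 2 × 137.3 / (6.022 × 10²³ × 1.259 × 10^-22) = 3.623 g/cm³ = 3620 kg/m³.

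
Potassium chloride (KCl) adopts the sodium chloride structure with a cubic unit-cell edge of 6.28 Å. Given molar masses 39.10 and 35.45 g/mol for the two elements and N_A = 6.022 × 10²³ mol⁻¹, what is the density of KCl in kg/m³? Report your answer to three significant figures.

2000 kg/m³

The sodium chloride structure contains Z = 4 formula units per cell; M(KCl) = 39.10 + 35.45 = 74.55 g/mol.
a³ = (6.280 × 10^-8 cm)³ = 2.477 × 10^-22 cm³.
ρ = 4 × 74.55 / (6.022 × 10²³ × 2.477 × 10^-22) = 1.999 g/cm³ = 2000 kg/m³.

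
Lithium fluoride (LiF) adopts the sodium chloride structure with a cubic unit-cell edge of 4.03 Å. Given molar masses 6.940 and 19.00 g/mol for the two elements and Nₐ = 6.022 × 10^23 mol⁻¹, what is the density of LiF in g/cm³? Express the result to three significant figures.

The sodium chloride structure contains Z = 4 formula units per cell; M(LiF) = 6.940 + 19.00 = 25.94 g/mol.
a³ = (4.030 × 10^-8 cm)³ = 6.545 × 10^-23 cm³.
ρ = 4 × 25.94 / (6.022 × 10²³ × 6.545 × 10^-23) = 2.633 g/cm³.

2.63 g/cm³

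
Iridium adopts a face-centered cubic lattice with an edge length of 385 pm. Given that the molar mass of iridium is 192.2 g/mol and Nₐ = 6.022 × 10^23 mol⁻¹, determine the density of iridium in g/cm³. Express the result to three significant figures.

An FCC unit cell contains Z = 4 atoms.
Cell volume: a³ = (385 pm)³ = (3.850 × 10^-8 cm)³ = 5.707 × 10^-23 cm³.
ρ = Z·M/(N_A·a³) = 4 × 192.2 / (6.022 × 10²³ × 5.707 × 10^-23) = 22.37 g/cm³.

22.4 g/cm³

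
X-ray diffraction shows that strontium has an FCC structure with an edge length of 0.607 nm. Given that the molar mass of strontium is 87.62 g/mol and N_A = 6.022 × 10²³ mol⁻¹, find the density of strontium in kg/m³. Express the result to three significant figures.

2600 kg/m³

An FCC unit cell contains Z = 4 atoms.
Cell volume: a³ = (0.607 nm)³ = (6.070 × 10^-8 cm)³ = 2.236 × 10^-22 cm³.
ρ = Z·M/(N_A·a³) = 4 × 87.62 / (6.022 × 10²³ × 2.236 × 10^-22) = 2.602 g/cm³ = 2600 kg/m³.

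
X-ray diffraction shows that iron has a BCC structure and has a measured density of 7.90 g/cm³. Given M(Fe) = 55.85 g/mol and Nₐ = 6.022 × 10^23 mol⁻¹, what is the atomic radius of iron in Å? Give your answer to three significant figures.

For a BCC cell (Z = 2), a³ = Z·M/(N_A·ρ) = 2 × 55.85 / (6.022 × 10²³ × 7.900) = 2.348 × 10^-23 cm³, so a = 2.863 × 10^-8 cm = 2.863 Å.
Atoms touch along the body diagonal, so √3·a = 4r, so r = 0.4330 × a = 1.24 Å.

1.24 Å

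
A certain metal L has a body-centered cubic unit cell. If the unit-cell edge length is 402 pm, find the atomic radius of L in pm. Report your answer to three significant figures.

174 pm

In a BCC lattice, atoms touch along the body diagonal, so √3·a = 4r.
r = √3·a/4 = 1.7321 × 402 / 4 = 174 pm.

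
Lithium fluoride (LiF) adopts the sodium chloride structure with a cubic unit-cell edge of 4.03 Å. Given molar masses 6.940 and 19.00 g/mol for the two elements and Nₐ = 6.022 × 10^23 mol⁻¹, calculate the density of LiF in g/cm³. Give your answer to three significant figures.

The sodium chloride structure contains Z = 4 formula units per cell; M(LiF) = 6.940 + 19.00 = 25.94 g/mol.
a³ = (4.030 × 10^-8 cm)³ = 6.545 × 10^-23 cm³.
ρ = 4 × 25.94 / (6.022 × 10²³ × 6.545 × 10^-23) = 2.633 g/cm³.

2.63 g/cm³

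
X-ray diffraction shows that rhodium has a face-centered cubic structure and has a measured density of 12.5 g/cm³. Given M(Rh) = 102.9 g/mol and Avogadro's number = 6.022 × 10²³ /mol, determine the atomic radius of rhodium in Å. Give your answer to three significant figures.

1.34 Å

For an FCC cell (Z = 4), a³ = Z·M/(N_A·ρ) = 4 × 102.9 / (6.022 × 10²³ × 12.50) = 5.468 × 10^-23 cm³, so a = 3.796 × 10^-8 cm = 3.796 Å.
Atoms touch along the face diagonal, so √2·a = 4r, so r = 0.3536 × a = 1.34 Å.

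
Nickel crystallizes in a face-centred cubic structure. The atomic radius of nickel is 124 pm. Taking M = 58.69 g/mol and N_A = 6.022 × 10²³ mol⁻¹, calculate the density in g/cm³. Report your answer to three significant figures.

In an FCC lattice, atoms touch along the face diagonal, so √2·a = 4r, giving a = 350.7 pm = 3.507 × 10^-8 cm.
With Z = 4, ρ = Z·M/(N_A·a³) = 4 × 58.69 / (6.022 × 10²³ × 4.314 × 10^-23) = 9.036 g/cm³.

9.04 g/cm³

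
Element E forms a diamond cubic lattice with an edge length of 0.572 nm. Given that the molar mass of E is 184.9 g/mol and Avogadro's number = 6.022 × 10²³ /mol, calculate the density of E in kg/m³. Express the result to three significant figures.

13100 kg/m³

A diamond cubic unit cell contains Z = 8 atoms.
Cell volume: a³ = (0.572 nm)³ = (5.720 × 10^-8 cm)³ = 1.871 × 10^-22 cm³.
ρ = Z·M/(N_A·a³) = 8 × 184.9 / (6.022 × 10²³ × 1.871 × 10^-22) = 13.12 g/cm³ = 13100 kg/m³.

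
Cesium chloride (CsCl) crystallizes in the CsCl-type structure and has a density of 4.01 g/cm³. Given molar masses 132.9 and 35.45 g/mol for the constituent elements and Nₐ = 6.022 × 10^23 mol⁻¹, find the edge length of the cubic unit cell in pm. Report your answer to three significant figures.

M(CsCl) = 168.35 g/mol; Z = 1 formula unit per cell.
a³ = Z·M/(N_A·ρ) = 1 × 168.35 / (6.022 × 10²³ × 4.01) = 6.972 × 10^-23 cm³, so a = 4.116 × 10^-8 cm = 412 pm.

412 pm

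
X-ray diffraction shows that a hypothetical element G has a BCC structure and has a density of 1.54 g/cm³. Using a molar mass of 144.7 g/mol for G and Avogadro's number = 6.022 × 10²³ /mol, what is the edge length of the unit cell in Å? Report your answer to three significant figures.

6.78 Å

With Z = 2 atoms per BCC cell, a³ = Z·M/(N_A·ρ) = 2 × 144.7 / (6.022 × 10²³ × 1.540 g/cm³) = 3.121 × 10^-22 cm³.
a = (3.121 × 10^-22)^(1/3) = 6.783 × 10^-8 cm = 6.78 Å.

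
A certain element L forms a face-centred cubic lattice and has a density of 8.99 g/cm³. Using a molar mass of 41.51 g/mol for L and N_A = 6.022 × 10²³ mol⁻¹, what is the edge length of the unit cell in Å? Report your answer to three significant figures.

3.13 Å

With Z = 4 atoms per FCC cell, a³ = Z·M/(N_A·ρ) = 4 × 41.51 / (6.022 × 10²³ × 8.990 g/cm³) = 3.067 × 10^-23 cm³.
a = (3.067 × 10^-23)^(1/3) = 3.130 × 10^-8 cm = 3.13 Å.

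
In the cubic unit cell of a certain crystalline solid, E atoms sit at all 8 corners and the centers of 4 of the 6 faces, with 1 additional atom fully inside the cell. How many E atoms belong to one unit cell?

4

Corner atoms are shared by 8 cells (1/8 each), face atoms by 2 (1/2 each), interior atoms are unshared.
Net atoms = 8 × 1/8 + 4 × 1/2 + 1 = 1 + 2 + 1 = 4.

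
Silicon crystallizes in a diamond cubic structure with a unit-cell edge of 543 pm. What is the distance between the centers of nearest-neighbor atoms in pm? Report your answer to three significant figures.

235 pm

In a diamond cubic structure, nearest neighbors lie along the body diagonal with √3·a = 8r; the nearest-neighbor distance equals 2r = 0.4330·a.
d = 0.4330 × 543 = 235 pm.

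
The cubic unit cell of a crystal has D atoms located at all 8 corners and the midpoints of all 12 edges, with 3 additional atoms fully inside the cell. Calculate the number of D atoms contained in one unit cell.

Corner atoms are shared by 8 cells (1/8 each), edge atoms by 4 (1/4 each), interior atoms are unshared.
Net atoms = 8 × 1/8 + 12 × 1/4 + 3 = 1 + 3 + 3 = 7.

7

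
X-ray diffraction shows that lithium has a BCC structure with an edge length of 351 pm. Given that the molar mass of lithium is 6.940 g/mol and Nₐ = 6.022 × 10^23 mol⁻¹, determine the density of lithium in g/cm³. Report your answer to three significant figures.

A BCC unit cell contains Z = 2 atoms.
Cell volume: a³ = (351 pm)³ = (3.510 × 10^-8 cm)³ = 4.324 × 10^-23 cm³.
ρ = Z·M/(N_A·a³) = 2 × 6.940 / (6.022 × 10²³ × 4.324 × 10^-23) = 0.5330 g/cm³.

0.533 g/cm³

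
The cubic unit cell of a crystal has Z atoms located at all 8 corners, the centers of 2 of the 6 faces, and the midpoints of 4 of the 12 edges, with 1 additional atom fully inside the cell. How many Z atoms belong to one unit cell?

Corner atoms are shared by 8 cells (1/8 each), face atoms by 2 (1/2 each), edge atoms by 4 (1/4 each), interior atoms are unshared.
Net atoms = 8 × 1/8 + 2 × 1/2 + 4 × 1/4 + 1 = 1 + 1 + 1 + 1 = 4.

4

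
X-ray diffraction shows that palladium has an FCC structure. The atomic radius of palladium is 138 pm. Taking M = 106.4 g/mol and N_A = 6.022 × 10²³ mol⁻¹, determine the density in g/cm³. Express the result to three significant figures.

11.9 g/cm³

In an FCC lattice, atoms touch along the face diagonal, so √2·a = 4r, giving a = 390.3 pm = 3.903 × 10^-8 cm.
With Z = 4, ρ = Z·M/(N_A·a³) = 4 × 106.4 / (6.022 × 10²³ × 5.947 × 10^-23) = 11.88 g/cm³.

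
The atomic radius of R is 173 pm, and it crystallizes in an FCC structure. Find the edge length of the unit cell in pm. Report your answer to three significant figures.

In an FCC lattice, atoms touch along the face diagonal, so √2·a = 4r.
a = 4r/√2 = 4 × 173 / 1.4142 = 489 pm.

489 pm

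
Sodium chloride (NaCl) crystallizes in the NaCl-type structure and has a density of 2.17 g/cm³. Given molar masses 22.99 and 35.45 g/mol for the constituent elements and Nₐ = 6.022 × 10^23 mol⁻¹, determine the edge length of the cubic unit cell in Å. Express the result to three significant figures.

M(NaCl) = 58.44 g/mol; Z = 4 formula units per cell.
a³ = Z·M/(N_A·ρ) = 4 × 58.44 / (6.022 × 10²³ × 2.17) = 1.789 × 10^-22 cm³, so a = 5.635 × 10^-8 cm = 5.63 Å.

5.63 Å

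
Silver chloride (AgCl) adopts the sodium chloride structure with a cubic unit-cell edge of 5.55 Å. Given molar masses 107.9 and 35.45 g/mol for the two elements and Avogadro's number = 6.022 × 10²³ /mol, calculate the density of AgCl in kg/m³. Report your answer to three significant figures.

5570 kg/m³

The sodium chloride structure contains Z = 4 formula units per cell; M(AgCl) = 107.9 + 35.45 = 143.35 g/mol.
a³ = (5.550 × 10^-8 cm)³ = 1.710 × 10^-22 cm³.
ρ = 4 × 143.35 / (6.022 × 10²³ × 1.710 × 10^-22) = 5.570 g/cm³ = 5570 kg/m³.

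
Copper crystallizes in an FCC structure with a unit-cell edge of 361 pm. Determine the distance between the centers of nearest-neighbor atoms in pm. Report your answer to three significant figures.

In an FCC structure, atoms touch along the face diagonal, so √2·a = 4r; the nearest-neighbor distance equals 2r = 0.7071·a.
d = 0.7071 × 361 = 255 pm.

255 pm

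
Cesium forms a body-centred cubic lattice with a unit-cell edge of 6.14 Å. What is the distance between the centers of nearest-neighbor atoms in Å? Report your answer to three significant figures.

5.32 Å

In a BCC structure, atoms touch along the body diagonal, so √3·a = 4r; the nearest-neighbor distance equals 2r = 0.8660·a.
d = 0.8660 × 6.14 = 5.32 Å.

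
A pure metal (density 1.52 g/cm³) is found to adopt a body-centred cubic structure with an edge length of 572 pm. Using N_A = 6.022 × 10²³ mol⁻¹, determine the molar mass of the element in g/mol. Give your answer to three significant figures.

85.7 g/mol

A BCC cell has Z = 2 atoms; a = 5.720 × 10^-8 cm.
M = ρ·N_A·a³/Z = 1.52 × 6.022 × 10²³ × 1.871 × 10^-22 / 2 = 85.7 g/mol.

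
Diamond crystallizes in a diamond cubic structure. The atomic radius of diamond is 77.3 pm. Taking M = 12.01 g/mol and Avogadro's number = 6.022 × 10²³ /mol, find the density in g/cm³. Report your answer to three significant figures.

In a diamond cubic lattice, nearest neighbors lie along the body diagonal with √3·a = 8r, giving a = 357.0 pm = 3.570 × 10^-8 cm.
With Z = 8, ρ = Z·M/(N_A·a³) = 8 × 12.01 / (6.022 × 10²³ × 4.551 × 10^-23) = 3.506 g/cm³.

3.51 g/cm³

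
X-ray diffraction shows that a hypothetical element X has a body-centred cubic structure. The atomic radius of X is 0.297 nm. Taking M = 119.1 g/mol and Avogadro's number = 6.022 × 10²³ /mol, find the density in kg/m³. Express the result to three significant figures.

1230 kg/m³

In a BCC lattice, atoms touch along the body diagonal, so √3·a = 4r, giving a = 0.6859 nm = 6.859 × 10^-8 cm.
With Z = 2, ρ = Z·M/(N_A·a³) = 2 × 119.1 / (6.022 × 10²³ × 3.227 × 10^-22) = 1.226 g/cm³ = 1230 kg/m³.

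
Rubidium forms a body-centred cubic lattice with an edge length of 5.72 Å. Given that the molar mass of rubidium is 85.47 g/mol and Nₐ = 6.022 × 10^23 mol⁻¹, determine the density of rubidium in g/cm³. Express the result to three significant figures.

A BCC unit cell contains Z = 2 atoms.
Cell volume: a³ = (5.72 Å)³ = (5.720 × 10^-8 cm)³ = 1.871 × 10^-22 cm³.
ρ = Z·M/(N_A·a³) = 2 × 85.47 / (6.022 × 10²³ × 1.871 × 10^-22) = 1.517 g/cm³.

1.52 g/cm³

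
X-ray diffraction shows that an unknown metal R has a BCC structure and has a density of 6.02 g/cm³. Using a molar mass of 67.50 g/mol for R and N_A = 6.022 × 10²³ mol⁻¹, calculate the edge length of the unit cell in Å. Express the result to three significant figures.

With Z = 2 atoms per BCC cell, a³ = Z·M/(N_A·ρ) = 2 × 67.50 / (6.022 × 10²³ × 6.020 g/cm³) = 3.724 × 10^-23 cm³.
a = (3.724 × 10^-23)^(1/3) = 3.339 × 10^-8 cm = 3.34 Å.

3.34 Å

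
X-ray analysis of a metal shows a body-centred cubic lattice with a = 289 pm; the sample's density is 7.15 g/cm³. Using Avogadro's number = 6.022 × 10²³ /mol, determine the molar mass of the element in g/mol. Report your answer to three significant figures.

52.0 g/mol

A BCC cell has Z = 2 atoms; a = 2.890 × 10^-8 cm.
M = ρ·N_A·a³/Z = 7.15 × 6.022 × 10²³ × 2.414 × 10^-23 / 2 = 52.0 g/mol.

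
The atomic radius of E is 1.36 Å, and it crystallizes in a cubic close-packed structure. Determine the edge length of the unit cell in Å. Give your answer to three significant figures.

3.85 Å

In an FCC lattice, atoms touch along the face diagonal, so √2·a = 4r.
a = 4r/√2 = 4 × 1.36 / 1.4142 = 3.85 Å.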